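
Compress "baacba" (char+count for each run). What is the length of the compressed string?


Input: baacba
Runs:
  'b' x 1 => "b1"
  'a' x 2 => "a2"
  'c' x 1 => "c1"
  'b' x 1 => "b1"
  'a' x 1 => "a1"
Compressed: "b1a2c1b1a1"
Compressed length: 10

10


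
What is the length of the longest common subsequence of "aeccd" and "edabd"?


LCS of "aeccd" and "edabd"
DP table:
           e    d    a    b    d
      0    0    0    0    0    0
  a   0    0    0    1    1    1
  e   0    1    1    1    1    1
  c   0    1    1    1    1    1
  c   0    1    1    1    1    1
  d   0    1    2    2    2    2
LCS length = dp[5][5] = 2

2


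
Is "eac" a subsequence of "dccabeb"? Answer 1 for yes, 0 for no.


Check if "eac" is a subsequence of "dccabeb"
Greedy scan:
  Position 0 ('d'): no match needed
  Position 1 ('c'): no match needed
  Position 2 ('c'): no match needed
  Position 3 ('a'): no match needed
  Position 4 ('b'): no match needed
  Position 5 ('e'): matches sub[0] = 'e'
  Position 6 ('b'): no match needed
Only matched 1/3 characters => not a subsequence

0


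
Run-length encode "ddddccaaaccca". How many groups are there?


Input: ddddccaaaccca
Scanning for consecutive runs:
  Group 1: 'd' x 4 (positions 0-3)
  Group 2: 'c' x 2 (positions 4-5)
  Group 3: 'a' x 3 (positions 6-8)
  Group 4: 'c' x 3 (positions 9-11)
  Group 5: 'a' x 1 (positions 12-12)
Total groups: 5

5


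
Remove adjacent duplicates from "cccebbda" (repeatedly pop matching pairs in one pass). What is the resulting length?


Input: cccebbda
Stack-based adjacent duplicate removal:
  Read 'c': push. Stack: c
  Read 'c': matches stack top 'c' => pop. Stack: (empty)
  Read 'c': push. Stack: c
  Read 'e': push. Stack: ce
  Read 'b': push. Stack: ceb
  Read 'b': matches stack top 'b' => pop. Stack: ce
  Read 'd': push. Stack: ced
  Read 'a': push. Stack: ceda
Final stack: "ceda" (length 4)

4


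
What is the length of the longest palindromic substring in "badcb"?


Input: "badcb"
Checking substrings for palindromes:
  No multi-char palindromic substrings found
Longest palindromic substring: "b" with length 1

1


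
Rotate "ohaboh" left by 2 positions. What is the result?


Input: "ohaboh", rotate left by 2
First 2 characters: "oh"
Remaining characters: "aboh"
Concatenate remaining + first: "aboh" + "oh" = "abohoh"

abohoh


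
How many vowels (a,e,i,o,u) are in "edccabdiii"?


Input: edccabdiii
Checking each character:
  'e' at position 0: vowel (running total: 1)
  'd' at position 1: consonant
  'c' at position 2: consonant
  'c' at position 3: consonant
  'a' at position 4: vowel (running total: 2)
  'b' at position 5: consonant
  'd' at position 6: consonant
  'i' at position 7: vowel (running total: 3)
  'i' at position 8: vowel (running total: 4)
  'i' at position 9: vowel (running total: 5)
Total vowels: 5

5


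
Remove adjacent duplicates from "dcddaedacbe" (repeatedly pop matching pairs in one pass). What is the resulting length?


Input: dcddaedacbe
Stack-based adjacent duplicate removal:
  Read 'd': push. Stack: d
  Read 'c': push. Stack: dc
  Read 'd': push. Stack: dcd
  Read 'd': matches stack top 'd' => pop. Stack: dc
  Read 'a': push. Stack: dca
  Read 'e': push. Stack: dcae
  Read 'd': push. Stack: dcaed
  Read 'a': push. Stack: dcaeda
  Read 'c': push. Stack: dcaedac
  Read 'b': push. Stack: dcaedacb
  Read 'e': push. Stack: dcaedacbe
Final stack: "dcaedacbe" (length 9)

9


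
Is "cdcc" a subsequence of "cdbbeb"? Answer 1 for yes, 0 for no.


Check if "cdcc" is a subsequence of "cdbbeb"
Greedy scan:
  Position 0 ('c'): matches sub[0] = 'c'
  Position 1 ('d'): matches sub[1] = 'd'
  Position 2 ('b'): no match needed
  Position 3 ('b'): no match needed
  Position 4 ('e'): no match needed
  Position 5 ('b'): no match needed
Only matched 2/4 characters => not a subsequence

0


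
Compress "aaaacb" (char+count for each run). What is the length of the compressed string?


Input: aaaacb
Runs:
  'a' x 4 => "a4"
  'c' x 1 => "c1"
  'b' x 1 => "b1"
Compressed: "a4c1b1"
Compressed length: 6

6


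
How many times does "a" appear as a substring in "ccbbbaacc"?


Searching for "a" in "ccbbbaacc"
Scanning each position:
  Position 0: "c" => no
  Position 1: "c" => no
  Position 2: "b" => no
  Position 3: "b" => no
  Position 4: "b" => no
  Position 5: "a" => MATCH
  Position 6: "a" => MATCH
  Position 7: "c" => no
  Position 8: "c" => no
Total occurrences: 2

2


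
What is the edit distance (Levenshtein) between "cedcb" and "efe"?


Computing edit distance: "cedcb" -> "efe"
DP table:
           e    f    e
      0    1    2    3
  c   1    1    2    3
  e   2    1    2    2
  d   3    2    2    3
  c   4    3    3    3
  b   5    4    4    4
Edit distance = dp[5][3] = 4

4


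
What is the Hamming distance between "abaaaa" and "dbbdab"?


Comparing "abaaaa" and "dbbdab" position by position:
  Position 0: 'a' vs 'd' => differ
  Position 1: 'b' vs 'b' => same
  Position 2: 'a' vs 'b' => differ
  Position 3: 'a' vs 'd' => differ
  Position 4: 'a' vs 'a' => same
  Position 5: 'a' vs 'b' => differ
Total differences (Hamming distance): 4

4


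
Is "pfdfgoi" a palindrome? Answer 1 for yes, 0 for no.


Input: pfdfgoi
Reversed: iogfdfp
  Compare pos 0 ('p') with pos 6 ('i'): MISMATCH
  Compare pos 1 ('f') with pos 5 ('o'): MISMATCH
  Compare pos 2 ('d') with pos 4 ('g'): MISMATCH
Result: not a palindrome

0


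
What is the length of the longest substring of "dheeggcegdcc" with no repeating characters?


Input: "dheeggcegdcc"
Sliding window (track last position of each char):
  Position 0 ('d'): window [0,0] length 1 -- new best
  Position 1 ('h'): window [0,1] length 2 -- new best
  Position 2 ('e'): window [0,2] length 3 -- new best
  Position 3 ('e'): repeat (last at 2), move window start to 3
  Position 3 ('e'): window [3,3] length 1
  Position 4 ('g'): window [3,4] length 2
  Position 5 ('g'): repeat (last at 4), move window start to 5
  Position 5 ('g'): window [5,5] length 1
  Position 6 ('c'): window [5,6] length 2
  Position 7 ('e'): window [5,7] length 3
  Position 8 ('g'): repeat (last at 5), move window start to 6
  Position 8 ('g'): window [6,8] length 3
  Position 9 ('d'): window [6,9] length 4 -- new best
  Position 10 ('c'): repeat (last at 6), move window start to 7
  Position 10 ('c'): window [7,10] length 4
  Position 11 ('c'): repeat (last at 10), move window start to 11
  Position 11 ('c'): window [11,11] length 1
Longest substring with no repeats: "cegd" with length 4

4


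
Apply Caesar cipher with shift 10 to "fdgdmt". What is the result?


Caesar cipher: shift "fdgdmt" by 10
  'f' (pos 5) + 10 = pos 15 = 'p'
  'd' (pos 3) + 10 = pos 13 = 'n'
  'g' (pos 6) + 10 = pos 16 = 'q'
  'd' (pos 3) + 10 = pos 13 = 'n'
  'm' (pos 12) + 10 = pos 22 = 'w'
  't' (pos 19) + 10 = pos 3 = 'd'
Result: pnqnwd

pnqnwd


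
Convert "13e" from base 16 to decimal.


Input: "13e" in base 16
Positional expansion:
  Digit '1' (value 1) x 16^2 = 256
  Digit '3' (value 3) x 16^1 = 48
  Digit 'e' (value 14) x 16^0 = 14
Sum = 318

318


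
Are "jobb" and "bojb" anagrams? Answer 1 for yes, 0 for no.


Strings: "jobb", "bojb"
Sorted first:  bbjo
Sorted second: bbjo
Sorted forms match => anagrams

1


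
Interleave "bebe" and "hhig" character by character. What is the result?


Interleaving "bebe" and "hhig":
  Position 0: 'b' from first, 'h' from second => "bh"
  Position 1: 'e' from first, 'h' from second => "eh"
  Position 2: 'b' from first, 'i' from second => "bi"
  Position 3: 'e' from first, 'g' from second => "eg"
Result: bhehbieg

bhehbieg


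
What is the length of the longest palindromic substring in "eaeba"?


Input: "eaeba"
Checking substrings for palindromes:
  [0:3] "eae" (len 3) => palindrome
Longest palindromic substring: "eae" with length 3

3


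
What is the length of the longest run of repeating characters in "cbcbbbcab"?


Input: "cbcbbbcab"
Scanning for longest run:
  Position 1 ('b'): new char, reset run to 1
  Position 2 ('c'): new char, reset run to 1
  Position 3 ('b'): new char, reset run to 1
  Position 4 ('b'): continues run of 'b', length=2
  Position 5 ('b'): continues run of 'b', length=3
  Position 6 ('c'): new char, reset run to 1
  Position 7 ('a'): new char, reset run to 1
  Position 8 ('b'): new char, reset run to 1
Longest run: 'b' with length 3

3


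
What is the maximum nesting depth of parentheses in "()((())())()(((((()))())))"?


Input: "()((())())()(((((()))())))"
Tracking depth:
  Position 0 '(': depth becomes 1
  Position 1 ')': depth becomes 0
  Position 2 '(': depth becomes 1
  Position 3 '(': depth becomes 2
  Position 4 '(': depth becomes 3
  Position 5 ')': depth becomes 2
  Position 6 ')': depth becomes 1
  Position 7 '(': depth becomes 2
  Position 8 ')': depth becomes 1
  Position 9 ')': depth becomes 0
  Position 10 '(': depth becomes 1
  Position 11 ')': depth becomes 0
  Position 12 '(': depth becomes 1
  Position 13 '(': depth becomes 2
  Position 14 '(': depth becomes 3
  Position 15 '(': depth becomes 4
  Position 16 '(': depth becomes 5
  Position 17 '(': depth becomes 6
  Position 18 ')': depth becomes 5
  Position 19 ')': depth becomes 4
  Position 20 ')': depth becomes 3
  Position 21 '(': depth becomes 4
  Position 22 ')': depth becomes 3
  Position 23 ')': depth becomes 2
  Position 24 ')': depth becomes 1
  Position 25 ')': depth becomes 0
Maximum depth reached: 6

6


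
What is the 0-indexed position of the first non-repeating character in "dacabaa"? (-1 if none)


Input: dacabaa
Character frequencies:
  'a': 4
  'b': 1
  'c': 1
  'd': 1
Scanning left to right for freq == 1:
  Position 0 ('d'): unique! => answer = 0

0


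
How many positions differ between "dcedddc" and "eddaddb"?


Comparing "dcedddc" and "eddaddb" position by position:
  Position 0: 'd' vs 'e' => DIFFER
  Position 1: 'c' vs 'd' => DIFFER
  Position 2: 'e' vs 'd' => DIFFER
  Position 3: 'd' vs 'a' => DIFFER
  Position 4: 'd' vs 'd' => same
  Position 5: 'd' vs 'd' => same
  Position 6: 'c' vs 'b' => DIFFER
Positions that differ: 5

5


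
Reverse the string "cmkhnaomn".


Input: cmkhnaomn
Reading characters right to left:
  Position 8: 'n'
  Position 7: 'm'
  Position 6: 'o'
  Position 5: 'a'
  Position 4: 'n'
  Position 3: 'h'
  Position 2: 'k'
  Position 1: 'm'
  Position 0: 'c'
Reversed: nmoanhkmc

nmoanhkmc


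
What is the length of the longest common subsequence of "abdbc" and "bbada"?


LCS of "abdbc" and "bbada"
DP table:
           b    b    a    d    a
      0    0    0    0    0    0
  a   0    0    0    1    1    1
  b   0    1    1    1    1    1
  d   0    1    1    1    2    2
  b   0    1    2    2    2    2
  c   0    1    2    2    2    2
LCS length = dp[5][5] = 2

2


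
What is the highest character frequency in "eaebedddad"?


Input: eaebedddad
Character counts:
  'a': 2
  'b': 1
  'd': 4
  'e': 3
Maximum frequency: 4

4


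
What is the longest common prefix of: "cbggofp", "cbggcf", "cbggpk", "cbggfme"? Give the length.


Words: cbggofp, cbggcf, cbggpk, cbggfme
  Position 0: all 'c' => match
  Position 1: all 'b' => match
  Position 2: all 'g' => match
  Position 3: all 'g' => match
  Position 4: ('o', 'c', 'p', 'f') => mismatch, stop
LCP = "cbgg" (length 4)

4


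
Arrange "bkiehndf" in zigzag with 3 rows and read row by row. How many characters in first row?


Zigzag "bkiehndf" into 3 rows:
Placing characters:
  'b' => row 0
  'k' => row 1
  'i' => row 2
  'e' => row 1
  'h' => row 0
  'n' => row 1
  'd' => row 2
  'f' => row 1
Rows:
  Row 0: "bh"
  Row 1: "kenf"
  Row 2: "id"
First row length: 2

2


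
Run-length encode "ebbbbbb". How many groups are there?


Input: ebbbbbb
Scanning for consecutive runs:
  Group 1: 'e' x 1 (positions 0-0)
  Group 2: 'b' x 6 (positions 1-6)
Total groups: 2

2


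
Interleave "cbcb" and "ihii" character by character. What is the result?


Interleaving "cbcb" and "ihii":
  Position 0: 'c' from first, 'i' from second => "ci"
  Position 1: 'b' from first, 'h' from second => "bh"
  Position 2: 'c' from first, 'i' from second => "ci"
  Position 3: 'b' from first, 'i' from second => "bi"
Result: cibhcibi

cibhcibi


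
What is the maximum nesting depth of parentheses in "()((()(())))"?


Input: "()((()(())))"
Tracking depth:
  Position 0 '(': depth becomes 1
  Position 1 ')': depth becomes 0
  Position 2 '(': depth becomes 1
  Position 3 '(': depth becomes 2
  Position 4 '(': depth becomes 3
  Position 5 ')': depth becomes 2
  Position 6 '(': depth becomes 3
  Position 7 '(': depth becomes 4
  Position 8 ')': depth becomes 3
  Position 9 ')': depth becomes 2
  Position 10 ')': depth becomes 1
  Position 11 ')': depth becomes 0
Maximum depth reached: 4

4


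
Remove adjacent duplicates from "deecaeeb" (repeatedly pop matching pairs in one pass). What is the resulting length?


Input: deecaeeb
Stack-based adjacent duplicate removal:
  Read 'd': push. Stack: d
  Read 'e': push. Stack: de
  Read 'e': matches stack top 'e' => pop. Stack: d
  Read 'c': push. Stack: dc
  Read 'a': push. Stack: dca
  Read 'e': push. Stack: dcae
  Read 'e': matches stack top 'e' => pop. Stack: dca
  Read 'b': push. Stack: dcab
Final stack: "dcab" (length 4)

4


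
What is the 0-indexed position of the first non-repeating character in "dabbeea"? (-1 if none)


Input: dabbeea
Character frequencies:
  'a': 2
  'b': 2
  'd': 1
  'e': 2
Scanning left to right for freq == 1:
  Position 0 ('d'): unique! => answer = 0

0


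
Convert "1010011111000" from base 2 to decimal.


Input: "1010011111000" in base 2
Positional expansion:
  Digit '1' (value 1) x 2^12 = 4096
  Digit '0' (value 0) x 2^11 = 0
  Digit '1' (value 1) x 2^10 = 1024
  Digit '0' (value 0) x 2^9 = 0
  Digit '0' (value 0) x 2^8 = 0
  Digit '1' (value 1) x 2^7 = 128
  Digit '1' (value 1) x 2^6 = 64
  Digit '1' (value 1) x 2^5 = 32
  Digit '1' (value 1) x 2^4 = 16
  Digit '1' (value 1) x 2^3 = 8
  Digit '0' (value 0) x 2^2 = 0
  Digit '0' (value 0) x 2^1 = 0
  Digit '0' (value 0) x 2^0 = 0
Sum = 5368

5368


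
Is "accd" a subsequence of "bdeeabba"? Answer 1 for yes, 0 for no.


Check if "accd" is a subsequence of "bdeeabba"
Greedy scan:
  Position 0 ('b'): no match needed
  Position 1 ('d'): no match needed
  Position 2 ('e'): no match needed
  Position 3 ('e'): no match needed
  Position 4 ('a'): matches sub[0] = 'a'
  Position 5 ('b'): no match needed
  Position 6 ('b'): no match needed
  Position 7 ('a'): no match needed
Only matched 1/4 characters => not a subsequence

0


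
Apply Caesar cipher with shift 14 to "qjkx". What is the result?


Caesar cipher: shift "qjkx" by 14
  'q' (pos 16) + 14 = pos 4 = 'e'
  'j' (pos 9) + 14 = pos 23 = 'x'
  'k' (pos 10) + 14 = pos 24 = 'y'
  'x' (pos 23) + 14 = pos 11 = 'l'
Result: exyl

exyl


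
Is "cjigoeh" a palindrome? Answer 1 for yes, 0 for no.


Input: cjigoeh
Reversed: heogijc
  Compare pos 0 ('c') with pos 6 ('h'): MISMATCH
  Compare pos 1 ('j') with pos 5 ('e'): MISMATCH
  Compare pos 2 ('i') with pos 4 ('o'): MISMATCH
Result: not a palindrome

0


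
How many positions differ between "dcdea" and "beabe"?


Comparing "dcdea" and "beabe" position by position:
  Position 0: 'd' vs 'b' => DIFFER
  Position 1: 'c' vs 'e' => DIFFER
  Position 2: 'd' vs 'a' => DIFFER
  Position 3: 'e' vs 'b' => DIFFER
  Position 4: 'a' vs 'e' => DIFFER
Positions that differ: 5

5


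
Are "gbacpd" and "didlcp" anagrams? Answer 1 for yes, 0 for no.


Strings: "gbacpd", "didlcp"
Sorted first:  abcdgp
Sorted second: cddilp
Differ at position 0: 'a' vs 'c' => not anagrams

0


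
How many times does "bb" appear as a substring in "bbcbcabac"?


Searching for "bb" in "bbcbcabac"
Scanning each position:
  Position 0: "bb" => MATCH
  Position 1: "bc" => no
  Position 2: "cb" => no
  Position 3: "bc" => no
  Position 4: "ca" => no
  Position 5: "ab" => no
  Position 6: "ba" => no
  Position 7: "ac" => no
Total occurrences: 1

1


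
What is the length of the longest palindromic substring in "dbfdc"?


Input: "dbfdc"
Checking substrings for palindromes:
  No multi-char palindromic substrings found
Longest palindromic substring: "d" with length 1

1


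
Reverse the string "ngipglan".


Input: ngipglan
Reading characters right to left:
  Position 7: 'n'
  Position 6: 'a'
  Position 5: 'l'
  Position 4: 'g'
  Position 3: 'p'
  Position 2: 'i'
  Position 1: 'g'
  Position 0: 'n'
Reversed: nalgpign

nalgpign


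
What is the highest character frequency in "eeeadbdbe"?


Input: eeeadbdbe
Character counts:
  'a': 1
  'b': 2
  'd': 2
  'e': 4
Maximum frequency: 4

4


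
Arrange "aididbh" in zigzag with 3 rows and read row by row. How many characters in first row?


Zigzag "aididbh" into 3 rows:
Placing characters:
  'a' => row 0
  'i' => row 1
  'd' => row 2
  'i' => row 1
  'd' => row 0
  'b' => row 1
  'h' => row 2
Rows:
  Row 0: "ad"
  Row 1: "iib"
  Row 2: "dh"
First row length: 2

2


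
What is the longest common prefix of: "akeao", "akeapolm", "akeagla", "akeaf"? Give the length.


Words: akeao, akeapolm, akeagla, akeaf
  Position 0: all 'a' => match
  Position 1: all 'k' => match
  Position 2: all 'e' => match
  Position 3: all 'a' => match
  Position 4: ('o', 'p', 'g', 'f') => mismatch, stop
LCP = "akea" (length 4)

4


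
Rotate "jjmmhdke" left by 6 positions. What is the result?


Input: "jjmmhdke", rotate left by 6
First 6 characters: "jjmmhd"
Remaining characters: "ke"
Concatenate remaining + first: "ke" + "jjmmhd" = "kejjmmhd"

kejjmmhd


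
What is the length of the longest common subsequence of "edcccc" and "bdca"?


LCS of "edcccc" and "bdca"
DP table:
           b    d    c    a
      0    0    0    0    0
  e   0    0    0    0    0
  d   0    0    1    1    1
  c   0    0    1    2    2
  c   0    0    1    2    2
  c   0    0    1    2    2
  c   0    0    1    2    2
LCS length = dp[6][4] = 2

2


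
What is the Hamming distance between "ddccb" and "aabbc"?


Comparing "ddccb" and "aabbc" position by position:
  Position 0: 'd' vs 'a' => differ
  Position 1: 'd' vs 'a' => differ
  Position 2: 'c' vs 'b' => differ
  Position 3: 'c' vs 'b' => differ
  Position 4: 'b' vs 'c' => differ
Total differences (Hamming distance): 5

5


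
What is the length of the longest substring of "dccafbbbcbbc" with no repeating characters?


Input: "dccafbbbcbbc"
Sliding window (track last position of each char):
  Position 0 ('d'): window [0,0] length 1 -- new best
  Position 1 ('c'): window [0,1] length 2 -- new best
  Position 2 ('c'): repeat (last at 1), move window start to 2
  Position 2 ('c'): window [2,2] length 1
  Position 3 ('a'): window [2,3] length 2
  Position 4 ('f'): window [2,4] length 3 -- new best
  Position 5 ('b'): window [2,5] length 4 -- new best
  Position 6 ('b'): repeat (last at 5), move window start to 6
  Position 6 ('b'): window [6,6] length 1
  Position 7 ('b'): repeat (last at 6), move window start to 7
  Position 7 ('b'): window [7,7] length 1
  Position 8 ('c'): window [7,8] length 2
  Position 9 ('b'): repeat (last at 7), move window start to 8
  Position 9 ('b'): window [8,9] length 2
  Position 10 ('b'): repeat (last at 9), move window start to 10
  Position 10 ('b'): window [10,10] length 1
  Position 11 ('c'): window [10,11] length 2
Longest substring with no repeats: "cafb" with length 4

4


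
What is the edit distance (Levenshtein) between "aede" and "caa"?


Computing edit distance: "aede" -> "caa"
DP table:
           c    a    a
      0    1    2    3
  a   1    1    1    2
  e   2    2    2    2
  d   3    3    3    3
  e   4    4    4    4
Edit distance = dp[4][3] = 4

4


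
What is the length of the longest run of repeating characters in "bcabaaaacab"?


Input: "bcabaaaacab"
Scanning for longest run:
  Position 1 ('c'): new char, reset run to 1
  Position 2 ('a'): new char, reset run to 1
  Position 3 ('b'): new char, reset run to 1
  Position 4 ('a'): new char, reset run to 1
  Position 5 ('a'): continues run of 'a', length=2
  Position 6 ('a'): continues run of 'a', length=3
  Position 7 ('a'): continues run of 'a', length=4
  Position 8 ('c'): new char, reset run to 1
  Position 9 ('a'): new char, reset run to 1
  Position 10 ('b'): new char, reset run to 1
Longest run: 'a' with length 4

4


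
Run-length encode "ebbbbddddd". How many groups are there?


Input: ebbbbddddd
Scanning for consecutive runs:
  Group 1: 'e' x 1 (positions 0-0)
  Group 2: 'b' x 4 (positions 1-4)
  Group 3: 'd' x 5 (positions 5-9)
Total groups: 3

3


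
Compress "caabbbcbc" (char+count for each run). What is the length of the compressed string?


Input: caabbbcbc
Runs:
  'c' x 1 => "c1"
  'a' x 2 => "a2"
  'b' x 3 => "b3"
  'c' x 1 => "c1"
  'b' x 1 => "b1"
  'c' x 1 => "c1"
Compressed: "c1a2b3c1b1c1"
Compressed length: 12

12


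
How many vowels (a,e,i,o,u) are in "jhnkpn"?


Input: jhnkpn
Checking each character:
  'j' at position 0: consonant
  'h' at position 1: consonant
  'n' at position 2: consonant
  'k' at position 3: consonant
  'p' at position 4: consonant
  'n' at position 5: consonant
Total vowels: 0

0


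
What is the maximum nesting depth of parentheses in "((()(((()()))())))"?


Input: "((()(((()()))())))"
Tracking depth:
  Position 0 '(': depth becomes 1
  Position 1 '(': depth becomes 2
  Position 2 '(': depth becomes 3
  Position 3 ')': depth becomes 2
  Position 4 '(': depth becomes 3
  Position 5 '(': depth becomes 4
  Position 6 '(': depth becomes 5
  Position 7 '(': depth becomes 6
  Position 8 ')': depth becomes 5
  Position 9 '(': depth becomes 6
  Position 10 ')': depth becomes 5
  Position 11 ')': depth becomes 4
  Position 12 ')': depth becomes 3
  Position 13 '(': depth becomes 4
  Position 14 ')': depth becomes 3
  Position 15 ')': depth becomes 2
  Position 16 ')': depth becomes 1
  Position 17 ')': depth becomes 0
Maximum depth reached: 6

6


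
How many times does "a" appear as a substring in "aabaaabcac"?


Searching for "a" in "aabaaabcac"
Scanning each position:
  Position 0: "a" => MATCH
  Position 1: "a" => MATCH
  Position 2: "b" => no
  Position 3: "a" => MATCH
  Position 4: "a" => MATCH
  Position 5: "a" => MATCH
  Position 6: "b" => no
  Position 7: "c" => no
  Position 8: "a" => MATCH
  Position 9: "c" => no
Total occurrences: 6

6


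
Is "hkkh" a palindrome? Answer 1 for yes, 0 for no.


Input: hkkh
Reversed: hkkh
  Compare pos 0 ('h') with pos 3 ('h'): match
  Compare pos 1 ('k') with pos 2 ('k'): match
Result: palindrome

1


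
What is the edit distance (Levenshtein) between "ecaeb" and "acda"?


Computing edit distance: "ecaeb" -> "acda"
DP table:
           a    c    d    a
      0    1    2    3    4
  e   1    1    2    3    4
  c   2    2    1    2    3
  a   3    2    2    2    2
  e   4    3    3    3    3
  b   5    4    4    4    4
Edit distance = dp[5][4] = 4

4


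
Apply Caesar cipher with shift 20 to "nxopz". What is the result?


Caesar cipher: shift "nxopz" by 20
  'n' (pos 13) + 20 = pos 7 = 'h'
  'x' (pos 23) + 20 = pos 17 = 'r'
  'o' (pos 14) + 20 = pos 8 = 'i'
  'p' (pos 15) + 20 = pos 9 = 'j'
  'z' (pos 25) + 20 = pos 19 = 't'
Result: hrijt

hrijt


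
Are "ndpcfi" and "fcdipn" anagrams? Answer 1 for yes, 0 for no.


Strings: "ndpcfi", "fcdipn"
Sorted first:  cdfinp
Sorted second: cdfinp
Sorted forms match => anagrams

1


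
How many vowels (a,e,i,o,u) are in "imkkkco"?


Input: imkkkco
Checking each character:
  'i' at position 0: vowel (running total: 1)
  'm' at position 1: consonant
  'k' at position 2: consonant
  'k' at position 3: consonant
  'k' at position 4: consonant
  'c' at position 5: consonant
  'o' at position 6: vowel (running total: 2)
Total vowels: 2

2


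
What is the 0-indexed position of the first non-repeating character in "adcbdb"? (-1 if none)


Input: adcbdb
Character frequencies:
  'a': 1
  'b': 2
  'c': 1
  'd': 2
Scanning left to right for freq == 1:
  Position 0 ('a'): unique! => answer = 0

0


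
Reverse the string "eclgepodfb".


Input: eclgepodfb
Reading characters right to left:
  Position 9: 'b'
  Position 8: 'f'
  Position 7: 'd'
  Position 6: 'o'
  Position 5: 'p'
  Position 4: 'e'
  Position 3: 'g'
  Position 2: 'l'
  Position 1: 'c'
  Position 0: 'e'
Reversed: bfdopeglce

bfdopeglce


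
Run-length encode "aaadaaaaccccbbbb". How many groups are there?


Input: aaadaaaaccccbbbb
Scanning for consecutive runs:
  Group 1: 'a' x 3 (positions 0-2)
  Group 2: 'd' x 1 (positions 3-3)
  Group 3: 'a' x 4 (positions 4-7)
  Group 4: 'c' x 4 (positions 8-11)
  Group 5: 'b' x 4 (positions 12-15)
Total groups: 5

5


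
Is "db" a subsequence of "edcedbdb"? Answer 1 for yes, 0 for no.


Check if "db" is a subsequence of "edcedbdb"
Greedy scan:
  Position 0 ('e'): no match needed
  Position 1 ('d'): matches sub[0] = 'd'
  Position 2 ('c'): no match needed
  Position 3 ('e'): no match needed
  Position 4 ('d'): no match needed
  Position 5 ('b'): matches sub[1] = 'b'
  Position 6 ('d'): no match needed
  Position 7 ('b'): no match needed
All 2 characters matched => is a subsequence

1


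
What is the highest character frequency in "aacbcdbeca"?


Input: aacbcdbeca
Character counts:
  'a': 3
  'b': 2
  'c': 3
  'd': 1
  'e': 1
Maximum frequency: 3

3


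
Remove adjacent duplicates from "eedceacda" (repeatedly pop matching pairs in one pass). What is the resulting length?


Input: eedceacda
Stack-based adjacent duplicate removal:
  Read 'e': push. Stack: e
  Read 'e': matches stack top 'e' => pop. Stack: (empty)
  Read 'd': push. Stack: d
  Read 'c': push. Stack: dc
  Read 'e': push. Stack: dce
  Read 'a': push. Stack: dcea
  Read 'c': push. Stack: dceac
  Read 'd': push. Stack: dceacd
  Read 'a': push. Stack: dceacda
Final stack: "dceacda" (length 7)

7


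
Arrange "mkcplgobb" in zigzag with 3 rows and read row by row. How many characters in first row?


Zigzag "mkcplgobb" into 3 rows:
Placing characters:
  'm' => row 0
  'k' => row 1
  'c' => row 2
  'p' => row 1
  'l' => row 0
  'g' => row 1
  'o' => row 2
  'b' => row 1
  'b' => row 0
Rows:
  Row 0: "mlb"
  Row 1: "kpgb"
  Row 2: "co"
First row length: 3

3


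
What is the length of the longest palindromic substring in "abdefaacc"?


Input: "abdefaacc"
Checking substrings for palindromes:
  [5:7] "aa" (len 2) => palindrome
  [7:9] "cc" (len 2) => palindrome
Longest palindromic substring: "aa" with length 2

2


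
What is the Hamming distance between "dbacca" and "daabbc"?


Comparing "dbacca" and "daabbc" position by position:
  Position 0: 'd' vs 'd' => same
  Position 1: 'b' vs 'a' => differ
  Position 2: 'a' vs 'a' => same
  Position 3: 'c' vs 'b' => differ
  Position 4: 'c' vs 'b' => differ
  Position 5: 'a' vs 'c' => differ
Total differences (Hamming distance): 4

4


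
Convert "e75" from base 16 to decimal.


Input: "e75" in base 16
Positional expansion:
  Digit 'e' (value 14) x 16^2 = 3584
  Digit '7' (value 7) x 16^1 = 112
  Digit '5' (value 5) x 16^0 = 5
Sum = 3701

3701


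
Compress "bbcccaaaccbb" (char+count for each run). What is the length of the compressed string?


Input: bbcccaaaccbb
Runs:
  'b' x 2 => "b2"
  'c' x 3 => "c3"
  'a' x 3 => "a3"
  'c' x 2 => "c2"
  'b' x 2 => "b2"
Compressed: "b2c3a3c2b2"
Compressed length: 10

10


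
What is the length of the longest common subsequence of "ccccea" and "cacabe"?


LCS of "ccccea" and "cacabe"
DP table:
           c    a    c    a    b    e
      0    0    0    0    0    0    0
  c   0    1    1    1    1    1    1
  c   0    1    1    2    2    2    2
  c   0    1    1    2    2    2    2
  c   0    1    1    2    2    2    2
  e   0    1    1    2    2    2    3
  a   0    1    2    2    3    3    3
LCS length = dp[6][6] = 3

3


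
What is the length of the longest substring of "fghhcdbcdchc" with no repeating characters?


Input: "fghhcdbcdchc"
Sliding window (track last position of each char):
  Position 0 ('f'): window [0,0] length 1 -- new best
  Position 1 ('g'): window [0,1] length 2 -- new best
  Position 2 ('h'): window [0,2] length 3 -- new best
  Position 3 ('h'): repeat (last at 2), move window start to 3
  Position 3 ('h'): window [3,3] length 1
  Position 4 ('c'): window [3,4] length 2
  Position 5 ('d'): window [3,5] length 3
  Position 6 ('b'): window [3,6] length 4 -- new best
  Position 7 ('c'): repeat (last at 4), move window start to 5
  Position 7 ('c'): window [5,7] length 3
  Position 8 ('d'): repeat (last at 5), move window start to 6
  Position 8 ('d'): window [6,8] length 3
  Position 9 ('c'): repeat (last at 7), move window start to 8
  Position 9 ('c'): window [8,9] length 2
  Position 10 ('h'): window [8,10] length 3
  Position 11 ('c'): repeat (last at 9), move window start to 10
  Position 11 ('c'): window [10,11] length 2
Longest substring with no repeats: "hcdb" with length 4

4


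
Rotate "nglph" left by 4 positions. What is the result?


Input: "nglph", rotate left by 4
First 4 characters: "nglp"
Remaining characters: "h"
Concatenate remaining + first: "h" + "nglp" = "hnglp"

hnglp


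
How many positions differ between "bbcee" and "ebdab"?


Comparing "bbcee" and "ebdab" position by position:
  Position 0: 'b' vs 'e' => DIFFER
  Position 1: 'b' vs 'b' => same
  Position 2: 'c' vs 'd' => DIFFER
  Position 3: 'e' vs 'a' => DIFFER
  Position 4: 'e' vs 'b' => DIFFER
Positions that differ: 4

4


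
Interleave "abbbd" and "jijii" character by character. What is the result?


Interleaving "abbbd" and "jijii":
  Position 0: 'a' from first, 'j' from second => "aj"
  Position 1: 'b' from first, 'i' from second => "bi"
  Position 2: 'b' from first, 'j' from second => "bj"
  Position 3: 'b' from first, 'i' from second => "bi"
  Position 4: 'd' from first, 'i' from second => "di"
Result: ajbibjbidi

ajbibjbidi


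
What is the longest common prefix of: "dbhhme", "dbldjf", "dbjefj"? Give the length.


Words: dbhhme, dbldjf, dbjefj
  Position 0: all 'd' => match
  Position 1: all 'b' => match
  Position 2: ('h', 'l', 'j') => mismatch, stop
LCP = "db" (length 2)

2


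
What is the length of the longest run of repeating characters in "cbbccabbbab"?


Input: "cbbccabbbab"
Scanning for longest run:
  Position 1 ('b'): new char, reset run to 1
  Position 2 ('b'): continues run of 'b', length=2
  Position 3 ('c'): new char, reset run to 1
  Position 4 ('c'): continues run of 'c', length=2
  Position 5 ('a'): new char, reset run to 1
  Position 6 ('b'): new char, reset run to 1
  Position 7 ('b'): continues run of 'b', length=2
  Position 8 ('b'): continues run of 'b', length=3
  Position 9 ('a'): new char, reset run to 1
  Position 10 ('b'): new char, reset run to 1
Longest run: 'b' with length 3

3


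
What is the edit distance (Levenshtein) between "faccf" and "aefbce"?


Computing edit distance: "faccf" -> "aefbce"
DP table:
           a    e    f    b    c    e
      0    1    2    3    4    5    6
  f   1    1    2    2    3    4    5
  a   2    1    2    3    3    4    5
  c   3    2    2    3    4    3    4
  c   4    3    3    3    4    4    4
  f   5    4    4    3    4    5    5
Edit distance = dp[5][6] = 5

5


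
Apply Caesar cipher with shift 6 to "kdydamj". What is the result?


Caesar cipher: shift "kdydamj" by 6
  'k' (pos 10) + 6 = pos 16 = 'q'
  'd' (pos 3) + 6 = pos 9 = 'j'
  'y' (pos 24) + 6 = pos 4 = 'e'
  'd' (pos 3) + 6 = pos 9 = 'j'
  'a' (pos 0) + 6 = pos 6 = 'g'
  'm' (pos 12) + 6 = pos 18 = 's'
  'j' (pos 9) + 6 = pos 15 = 'p'
Result: qjejgsp

qjejgsp


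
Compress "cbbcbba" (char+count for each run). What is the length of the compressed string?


Input: cbbcbba
Runs:
  'c' x 1 => "c1"
  'b' x 2 => "b2"
  'c' x 1 => "c1"
  'b' x 2 => "b2"
  'a' x 1 => "a1"
Compressed: "c1b2c1b2a1"
Compressed length: 10

10


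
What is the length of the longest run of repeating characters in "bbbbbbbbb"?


Input: "bbbbbbbbb"
Scanning for longest run:
  Position 1 ('b'): continues run of 'b', length=2
  Position 2 ('b'): continues run of 'b', length=3
  Position 3 ('b'): continues run of 'b', length=4
  Position 4 ('b'): continues run of 'b', length=5
  Position 5 ('b'): continues run of 'b', length=6
  Position 6 ('b'): continues run of 'b', length=7
  Position 7 ('b'): continues run of 'b', length=8
  Position 8 ('b'): continues run of 'b', length=9
Longest run: 'b' with length 9

9


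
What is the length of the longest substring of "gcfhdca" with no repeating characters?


Input: "gcfhdca"
Sliding window (track last position of each char):
  Position 0 ('g'): window [0,0] length 1 -- new best
  Position 1 ('c'): window [0,1] length 2 -- new best
  Position 2 ('f'): window [0,2] length 3 -- new best
  Position 3 ('h'): window [0,3] length 4 -- new best
  Position 4 ('d'): window [0,4] length 5 -- new best
  Position 5 ('c'): repeat (last at 1), move window start to 2
  Position 5 ('c'): window [2,5] length 4
  Position 6 ('a'): window [2,6] length 5
Longest substring with no repeats: "gcfhd" with length 5

5


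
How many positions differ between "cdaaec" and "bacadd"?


Comparing "cdaaec" and "bacadd" position by position:
  Position 0: 'c' vs 'b' => DIFFER
  Position 1: 'd' vs 'a' => DIFFER
  Position 2: 'a' vs 'c' => DIFFER
  Position 3: 'a' vs 'a' => same
  Position 4: 'e' vs 'd' => DIFFER
  Position 5: 'c' vs 'd' => DIFFER
Positions that differ: 5

5


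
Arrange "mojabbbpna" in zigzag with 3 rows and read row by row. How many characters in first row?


Zigzag "mojabbbpna" into 3 rows:
Placing characters:
  'm' => row 0
  'o' => row 1
  'j' => row 2
  'a' => row 1
  'b' => row 0
  'b' => row 1
  'b' => row 2
  'p' => row 1
  'n' => row 0
  'a' => row 1
Rows:
  Row 0: "mbn"
  Row 1: "oabpa"
  Row 2: "jb"
First row length: 3

3


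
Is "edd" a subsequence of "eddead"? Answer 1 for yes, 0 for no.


Check if "edd" is a subsequence of "eddead"
Greedy scan:
  Position 0 ('e'): matches sub[0] = 'e'
  Position 1 ('d'): matches sub[1] = 'd'
  Position 2 ('d'): matches sub[2] = 'd'
  Position 3 ('e'): no match needed
  Position 4 ('a'): no match needed
  Position 5 ('d'): no match needed
All 3 characters matched => is a subsequence

1


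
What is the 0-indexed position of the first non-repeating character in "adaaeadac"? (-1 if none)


Input: adaaeadac
Character frequencies:
  'a': 5
  'c': 1
  'd': 2
  'e': 1
Scanning left to right for freq == 1:
  Position 0 ('a'): freq=5, skip
  Position 1 ('d'): freq=2, skip
  Position 2 ('a'): freq=5, skip
  Position 3 ('a'): freq=5, skip
  Position 4 ('e'): unique! => answer = 4

4


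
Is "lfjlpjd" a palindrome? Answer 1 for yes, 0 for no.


Input: lfjlpjd
Reversed: djpljfl
  Compare pos 0 ('l') with pos 6 ('d'): MISMATCH
  Compare pos 1 ('f') with pos 5 ('j'): MISMATCH
  Compare pos 2 ('j') with pos 4 ('p'): MISMATCH
Result: not a palindrome

0


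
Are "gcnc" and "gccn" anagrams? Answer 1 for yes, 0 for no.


Strings: "gcnc", "gccn"
Sorted first:  ccgn
Sorted second: ccgn
Sorted forms match => anagrams

1


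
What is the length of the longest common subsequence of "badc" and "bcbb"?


LCS of "badc" and "bcbb"
DP table:
           b    c    b    b
      0    0    0    0    0
  b   0    1    1    1    1
  a   0    1    1    1    1
  d   0    1    1    1    1
  c   0    1    2    2    2
LCS length = dp[4][4] = 2

2


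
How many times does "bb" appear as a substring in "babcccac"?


Searching for "bb" in "babcccac"
Scanning each position:
  Position 0: "ba" => no
  Position 1: "ab" => no
  Position 2: "bc" => no
  Position 3: "cc" => no
  Position 4: "cc" => no
  Position 5: "ca" => no
  Position 6: "ac" => no
Total occurrences: 0

0


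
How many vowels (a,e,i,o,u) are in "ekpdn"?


Input: ekpdn
Checking each character:
  'e' at position 0: vowel (running total: 1)
  'k' at position 1: consonant
  'p' at position 2: consonant
  'd' at position 3: consonant
  'n' at position 4: consonant
Total vowels: 1

1


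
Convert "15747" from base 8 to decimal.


Input: "15747" in base 8
Positional expansion:
  Digit '1' (value 1) x 8^4 = 4096
  Digit '5' (value 5) x 8^3 = 2560
  Digit '7' (value 7) x 8^2 = 448
  Digit '4' (value 4) x 8^1 = 32
  Digit '7' (value 7) x 8^0 = 7
Sum = 7143

7143


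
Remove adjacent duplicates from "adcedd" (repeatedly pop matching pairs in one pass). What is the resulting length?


Input: adcedd
Stack-based adjacent duplicate removal:
  Read 'a': push. Stack: a
  Read 'd': push. Stack: ad
  Read 'c': push. Stack: adc
  Read 'e': push. Stack: adce
  Read 'd': push. Stack: adced
  Read 'd': matches stack top 'd' => pop. Stack: adce
Final stack: "adce" (length 4)

4


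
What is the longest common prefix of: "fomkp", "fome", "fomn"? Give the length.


Words: fomkp, fome, fomn
  Position 0: all 'f' => match
  Position 1: all 'o' => match
  Position 2: all 'm' => match
  Position 3: ('k', 'e', 'n') => mismatch, stop
LCP = "fom" (length 3)

3


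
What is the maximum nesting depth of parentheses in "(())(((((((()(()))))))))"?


Input: "(())(((((((()(()))))))))"
Tracking depth:
  Position 0 '(': depth becomes 1
  Position 1 '(': depth becomes 2
  Position 2 ')': depth becomes 1
  Position 3 ')': depth becomes 0
  Position 4 '(': depth becomes 1
  Position 5 '(': depth becomes 2
  Position 6 '(': depth becomes 3
  Position 7 '(': depth becomes 4
  Position 8 '(': depth becomes 5
  Position 9 '(': depth becomes 6
  Position 10 '(': depth becomes 7
  Position 11 '(': depth becomes 8
  Position 12 ')': depth becomes 7
  Position 13 '(': depth becomes 8
  Position 14 '(': depth becomes 9
  Position 15 ')': depth becomes 8
  Position 16 ')': depth becomes 7
  Position 17 ')': depth becomes 6
  Position 18 ')': depth becomes 5
  Position 19 ')': depth becomes 4
  Position 20 ')': depth becomes 3
  Position 21 ')': depth becomes 2
  Position 22 ')': depth becomes 1
  Position 23 ')': depth becomes 0
Maximum depth reached: 9

9


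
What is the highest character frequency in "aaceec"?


Input: aaceec
Character counts:
  'a': 2
  'c': 2
  'e': 2
Maximum frequency: 2

2


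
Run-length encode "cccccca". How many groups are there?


Input: cccccca
Scanning for consecutive runs:
  Group 1: 'c' x 6 (positions 0-5)
  Group 2: 'a' x 1 (positions 6-6)
Total groups: 2

2


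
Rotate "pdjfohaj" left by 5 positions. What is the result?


Input: "pdjfohaj", rotate left by 5
First 5 characters: "pdjfo"
Remaining characters: "haj"
Concatenate remaining + first: "haj" + "pdjfo" = "hajpdjfo"

hajpdjfo


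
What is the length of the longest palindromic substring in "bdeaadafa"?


Input: "bdeaadafa"
Checking substrings for palindromes:
  [4:7] "ada" (len 3) => palindrome
  [6:9] "afa" (len 3) => palindrome
  [3:5] "aa" (len 2) => palindrome
Longest palindromic substring: "ada" with length 3

3


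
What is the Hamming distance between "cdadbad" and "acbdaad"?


Comparing "cdadbad" and "acbdaad" position by position:
  Position 0: 'c' vs 'a' => differ
  Position 1: 'd' vs 'c' => differ
  Position 2: 'a' vs 'b' => differ
  Position 3: 'd' vs 'd' => same
  Position 4: 'b' vs 'a' => differ
  Position 5: 'a' vs 'a' => same
  Position 6: 'd' vs 'd' => same
Total differences (Hamming distance): 4

4


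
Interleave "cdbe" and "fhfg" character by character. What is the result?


Interleaving "cdbe" and "fhfg":
  Position 0: 'c' from first, 'f' from second => "cf"
  Position 1: 'd' from first, 'h' from second => "dh"
  Position 2: 'b' from first, 'f' from second => "bf"
  Position 3: 'e' from first, 'g' from second => "eg"
Result: cfdhbfeg

cfdhbfeg


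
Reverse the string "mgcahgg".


Input: mgcahgg
Reading characters right to left:
  Position 6: 'g'
  Position 5: 'g'
  Position 4: 'h'
  Position 3: 'a'
  Position 2: 'c'
  Position 1: 'g'
  Position 0: 'm'
Reversed: gghacgm

gghacgm


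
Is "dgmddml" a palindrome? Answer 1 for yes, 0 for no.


Input: dgmddml
Reversed: lmddmgd
  Compare pos 0 ('d') with pos 6 ('l'): MISMATCH
  Compare pos 1 ('g') with pos 5 ('m'): MISMATCH
  Compare pos 2 ('m') with pos 4 ('d'): MISMATCH
Result: not a palindrome

0
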